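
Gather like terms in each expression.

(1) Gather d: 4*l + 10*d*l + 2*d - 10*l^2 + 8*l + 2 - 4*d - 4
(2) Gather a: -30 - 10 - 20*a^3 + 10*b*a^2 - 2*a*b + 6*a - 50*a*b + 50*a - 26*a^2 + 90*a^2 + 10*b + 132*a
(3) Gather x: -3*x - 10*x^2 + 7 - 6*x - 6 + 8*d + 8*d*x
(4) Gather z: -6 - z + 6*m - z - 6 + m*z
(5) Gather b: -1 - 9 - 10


(1) = d*(10*l - 2) - 10*l^2 + 12*l - 2
(2) = -20*a^3 + a^2*(10*b + 64) + a*(188 - 52*b) + 10*b - 40
(3) = 8*d - 10*x^2 + x*(8*d - 9) + 1
(4) = 6*m + z*(m - 2) - 12
(5) = -20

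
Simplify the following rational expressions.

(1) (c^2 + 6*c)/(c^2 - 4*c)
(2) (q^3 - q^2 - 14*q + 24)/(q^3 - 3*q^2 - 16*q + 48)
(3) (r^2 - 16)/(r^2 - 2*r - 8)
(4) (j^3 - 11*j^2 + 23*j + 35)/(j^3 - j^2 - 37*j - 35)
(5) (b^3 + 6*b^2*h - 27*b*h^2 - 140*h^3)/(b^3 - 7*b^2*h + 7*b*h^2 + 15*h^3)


(1) = (c + 6)/(c - 4)
(2) = (q - 2)/(q - 4)
(3) = (r + 4)/(r + 2)
(4) = (j - 5)/(j + 5)
(5) = (b^2 + 11*b*h + 28*h^2)/(b^2 - 2*b*h - 3*h^2)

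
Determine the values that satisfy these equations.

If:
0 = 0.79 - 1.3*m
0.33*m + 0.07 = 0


Then:
No Solution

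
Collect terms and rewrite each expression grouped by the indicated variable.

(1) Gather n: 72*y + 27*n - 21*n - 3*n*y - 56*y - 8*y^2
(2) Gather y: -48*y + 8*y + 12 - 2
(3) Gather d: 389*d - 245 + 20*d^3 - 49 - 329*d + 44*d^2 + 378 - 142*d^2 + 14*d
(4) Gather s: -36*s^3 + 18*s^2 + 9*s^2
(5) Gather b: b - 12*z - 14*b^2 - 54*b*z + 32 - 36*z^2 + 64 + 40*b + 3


(1) = n*(6 - 3*y) - 8*y^2 + 16*y
(2) = 10 - 40*y
(3) = 20*d^3 - 98*d^2 + 74*d + 84
(4) = -36*s^3 + 27*s^2
(5) = -14*b^2 + b*(41 - 54*z) - 36*z^2 - 12*z + 99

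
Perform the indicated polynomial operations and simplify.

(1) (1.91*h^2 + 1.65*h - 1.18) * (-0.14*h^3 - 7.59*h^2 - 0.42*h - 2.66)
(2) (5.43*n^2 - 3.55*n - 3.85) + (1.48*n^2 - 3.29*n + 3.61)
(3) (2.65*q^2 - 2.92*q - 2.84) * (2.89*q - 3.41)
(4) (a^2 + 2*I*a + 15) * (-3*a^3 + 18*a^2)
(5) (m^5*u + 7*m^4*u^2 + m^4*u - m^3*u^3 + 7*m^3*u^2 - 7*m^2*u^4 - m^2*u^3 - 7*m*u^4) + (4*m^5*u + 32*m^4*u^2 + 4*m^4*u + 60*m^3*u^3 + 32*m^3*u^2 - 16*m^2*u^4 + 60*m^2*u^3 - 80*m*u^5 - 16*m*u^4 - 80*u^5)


(1) = -0.2674*h^5 - 14.7279*h^4 - 13.1605*h^3 + 3.1826*h^2 - 3.8934*h + 3.1388
(2) = 6.91*n^2 - 6.84*n - 0.24
(3) = 7.6585*q^3 - 17.4753*q^2 + 1.7496*q + 9.6844
(4) = -3*a^5 + 18*a^4 - 6*I*a^4 - 45*a^3 + 36*I*a^3 + 270*a^2
(5) = 5*m^5*u + 39*m^4*u^2 + 5*m^4*u + 59*m^3*u^3 + 39*m^3*u^2 - 23*m^2*u^4 + 59*m^2*u^3 - 80*m*u^5 - 23*m*u^4 - 80*u^5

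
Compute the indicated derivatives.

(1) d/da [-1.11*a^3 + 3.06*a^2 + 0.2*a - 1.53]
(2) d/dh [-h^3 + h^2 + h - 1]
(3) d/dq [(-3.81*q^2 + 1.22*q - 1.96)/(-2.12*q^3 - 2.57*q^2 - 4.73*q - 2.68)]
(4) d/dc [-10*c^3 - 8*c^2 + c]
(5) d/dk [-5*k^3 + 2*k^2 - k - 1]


(1) = -3.33*a^2 + 6.12*a + 0.2
(2) = -3*h^2 + 2*h + 1
(3) = (-8.0772*q^4 + 5.1728*q^3 + 8.6911*q^2 + 10.3472*q - 12.5404)/(4.4944*q^6 + 10.8968*q^5 + 26.6601*q^4 + 35.6754*q^3 + 36.1481*q^2 + 25.3528*q + 7.1824)
(4) = -30*c^2 - 16*c + 1
(5) = -15*k^2 + 4*k - 1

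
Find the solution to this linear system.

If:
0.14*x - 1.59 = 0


Then:
x = 11.36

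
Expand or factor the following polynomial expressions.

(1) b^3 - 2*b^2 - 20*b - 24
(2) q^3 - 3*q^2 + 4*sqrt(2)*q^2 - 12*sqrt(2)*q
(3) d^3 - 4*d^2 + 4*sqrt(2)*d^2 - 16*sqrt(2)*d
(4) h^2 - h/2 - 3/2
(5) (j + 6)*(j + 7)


(1) = (b - 6)*(b + 2)^2
(2) = q*(q - 3)*(q + 4*sqrt(2))
(3) = d*(d - 4)*(d + 4*sqrt(2))
(4) = (h - 3/2)*(h + 1)
(5) = j^2 + 13*j + 42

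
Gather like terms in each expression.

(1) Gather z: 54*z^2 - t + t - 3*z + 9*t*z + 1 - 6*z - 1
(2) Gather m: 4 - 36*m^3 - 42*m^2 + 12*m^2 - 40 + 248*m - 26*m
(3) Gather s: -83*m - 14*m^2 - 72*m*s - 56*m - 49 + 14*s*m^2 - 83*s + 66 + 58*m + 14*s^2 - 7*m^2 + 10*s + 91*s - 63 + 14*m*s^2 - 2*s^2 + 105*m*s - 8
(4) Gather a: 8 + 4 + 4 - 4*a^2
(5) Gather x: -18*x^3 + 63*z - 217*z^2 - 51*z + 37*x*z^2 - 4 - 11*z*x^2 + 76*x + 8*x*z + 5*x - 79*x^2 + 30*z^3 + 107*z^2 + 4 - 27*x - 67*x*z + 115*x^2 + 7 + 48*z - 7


(1) = 54*z^2 + z*(9*t - 9)
(2) = -36*m^3 - 30*m^2 + 222*m - 36
(3) = -21*m^2 - 81*m + s^2*(14*m + 12) + s*(14*m^2 + 33*m + 18) - 54
(4) = 16 - 4*a^2
(5) = -18*x^3 + x^2*(36 - 11*z) + x*(37*z^2 - 59*z + 54) + 30*z^3 - 110*z^2 + 60*z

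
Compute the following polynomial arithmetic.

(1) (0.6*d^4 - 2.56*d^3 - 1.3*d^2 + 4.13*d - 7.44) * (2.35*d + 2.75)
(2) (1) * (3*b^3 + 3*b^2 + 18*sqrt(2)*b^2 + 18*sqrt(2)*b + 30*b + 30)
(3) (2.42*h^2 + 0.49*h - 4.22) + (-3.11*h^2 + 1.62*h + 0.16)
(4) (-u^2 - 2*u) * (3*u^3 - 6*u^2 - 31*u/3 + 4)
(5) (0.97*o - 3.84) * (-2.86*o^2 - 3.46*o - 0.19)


(1) = 1.41*d^5 - 4.366*d^4 - 10.095*d^3 + 6.1305*d^2 - 6.1265*d - 20.46
(2) = 3*b^3 + 3*b^2 + 18*sqrt(2)*b^2 + 18*sqrt(2)*b + 30*b + 30
(3) = -0.69*h^2 + 2.11*h - 4.06
(4) = -3*u^5 + 67*u^3/3 + 50*u^2/3 - 8*u
(5) = -2.7742*o^3 + 7.6262*o^2 + 13.1021*o + 0.7296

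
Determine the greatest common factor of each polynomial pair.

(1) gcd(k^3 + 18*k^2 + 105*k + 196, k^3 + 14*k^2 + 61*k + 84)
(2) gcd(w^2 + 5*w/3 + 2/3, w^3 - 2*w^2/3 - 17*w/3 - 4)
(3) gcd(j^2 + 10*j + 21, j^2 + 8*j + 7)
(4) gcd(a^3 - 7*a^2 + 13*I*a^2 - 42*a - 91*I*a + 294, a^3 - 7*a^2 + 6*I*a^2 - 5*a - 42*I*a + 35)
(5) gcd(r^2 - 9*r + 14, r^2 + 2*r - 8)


(1) = k^2 + 11*k + 28
(2) = w + 1
(3) = gcd((j + 3)*(j + 7), (j + 1)*(j + 7)) = j + 7
(4) = gcd((a - 7)*(a + 6*I)*(a + 7*I), (a - 7)*(a + I)*(a + 5*I)) = a - 7
(5) = gcd((r - 7)*(r - 2), (r - 2)*(r + 4)) = r - 2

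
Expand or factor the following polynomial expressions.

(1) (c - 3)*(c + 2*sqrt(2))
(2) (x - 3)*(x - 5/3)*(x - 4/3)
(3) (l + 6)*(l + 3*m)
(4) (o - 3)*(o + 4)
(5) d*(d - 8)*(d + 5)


(1) = c^2 - 3*c + 2*sqrt(2)*c - 6*sqrt(2)
(2) = x^3 - 6*x^2 + 101*x/9 - 20/3
(3) = l^2 + 3*l*m + 6*l + 18*m
(4) = o^2 + o - 12
(5) = d^3 - 3*d^2 - 40*d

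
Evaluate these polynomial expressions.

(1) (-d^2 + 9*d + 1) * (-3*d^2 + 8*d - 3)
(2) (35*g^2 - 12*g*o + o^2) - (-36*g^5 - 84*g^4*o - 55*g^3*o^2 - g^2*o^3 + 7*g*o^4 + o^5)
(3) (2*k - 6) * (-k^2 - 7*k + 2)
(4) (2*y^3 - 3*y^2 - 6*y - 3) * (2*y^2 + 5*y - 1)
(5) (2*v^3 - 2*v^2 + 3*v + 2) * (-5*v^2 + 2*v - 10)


(1) = 3*d^4 - 35*d^3 + 72*d^2 - 19*d - 3
(2) = 36*g^5 + 84*g^4*o + 55*g^3*o^2 + g^2*o^3 + 35*g^2 - 7*g*o^4 - 12*g*o - o^5 + o^2
(3) = -2*k^3 - 8*k^2 + 46*k - 12
(4) = 4*y^5 + 4*y^4 - 29*y^3 - 33*y^2 - 9*y + 3
(5) = -10*v^5 + 14*v^4 - 39*v^3 + 16*v^2 - 26*v - 20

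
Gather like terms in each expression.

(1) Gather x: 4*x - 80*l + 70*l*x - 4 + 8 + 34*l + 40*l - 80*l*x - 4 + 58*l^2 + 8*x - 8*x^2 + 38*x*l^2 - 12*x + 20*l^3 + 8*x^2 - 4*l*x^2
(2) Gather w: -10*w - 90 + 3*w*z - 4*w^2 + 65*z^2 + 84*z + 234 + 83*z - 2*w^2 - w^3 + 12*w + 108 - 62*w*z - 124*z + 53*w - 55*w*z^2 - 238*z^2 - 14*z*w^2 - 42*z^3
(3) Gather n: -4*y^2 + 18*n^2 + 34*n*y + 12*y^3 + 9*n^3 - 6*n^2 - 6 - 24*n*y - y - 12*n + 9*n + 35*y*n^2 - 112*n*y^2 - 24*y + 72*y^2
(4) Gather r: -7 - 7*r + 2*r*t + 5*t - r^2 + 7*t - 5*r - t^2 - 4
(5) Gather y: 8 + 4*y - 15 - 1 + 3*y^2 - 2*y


(1) = 20*l^3 + 58*l^2 - 4*l*x^2 - 6*l + x*(38*l^2 - 10*l)
(2) = -w^3 + w^2*(-14*z - 6) + w*(-55*z^2 - 59*z + 55) - 42*z^3 - 173*z^2 + 43*z + 252
(3) = 9*n^3 + n^2*(35*y + 12) + n*(-112*y^2 + 10*y - 3) + 12*y^3 + 68*y^2 - 25*y - 6
(4) = -r^2 + r*(2*t - 12) - t^2 + 12*t - 11
(5) = 3*y^2 + 2*y - 8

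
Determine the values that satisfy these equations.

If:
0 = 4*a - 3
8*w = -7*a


Then:
a = 3/4
w = -21/32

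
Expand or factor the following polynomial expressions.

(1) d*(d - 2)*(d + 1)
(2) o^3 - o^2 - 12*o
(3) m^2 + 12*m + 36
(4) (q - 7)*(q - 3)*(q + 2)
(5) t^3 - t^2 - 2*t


(1) = d^3 - d^2 - 2*d
(2) = o*(o - 4)*(o + 3)
(3) = (m + 6)^2
(4) = q^3 - 8*q^2 + q + 42
(5) = t*(t - 2)*(t + 1)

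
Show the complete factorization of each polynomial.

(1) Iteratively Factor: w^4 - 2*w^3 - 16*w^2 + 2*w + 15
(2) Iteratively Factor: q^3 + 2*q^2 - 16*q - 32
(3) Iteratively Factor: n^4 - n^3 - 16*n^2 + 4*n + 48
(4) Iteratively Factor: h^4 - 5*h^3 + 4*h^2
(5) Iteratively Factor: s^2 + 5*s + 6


(1) = (w + 1)*(w^3 - 3*w^2 - 13*w + 15) = (w - 5)*(w + 1)*(w^2 + 2*w - 3) = (w - 5)*(w - 1)*(w + 1)*(w + 3)
(2) = (q + 4)*(q^2 - 2*q - 8) = (q - 4)*(q + 4)*(q + 2)
(3) = (n - 2)*(n^3 + n^2 - 14*n - 24) = (n - 2)*(n + 3)*(n^2 - 2*n - 8) = (n - 2)*(n + 2)*(n + 3)*(n - 4)
(4) = (h - 4)*(h^3 - h^2) = h*(h - 4)*(h^2 - h) = h*(h - 4)*(h - 1)*(h)
(5) = (s + 3)*(s + 2)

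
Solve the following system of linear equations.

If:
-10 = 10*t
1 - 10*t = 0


Then:
No Solution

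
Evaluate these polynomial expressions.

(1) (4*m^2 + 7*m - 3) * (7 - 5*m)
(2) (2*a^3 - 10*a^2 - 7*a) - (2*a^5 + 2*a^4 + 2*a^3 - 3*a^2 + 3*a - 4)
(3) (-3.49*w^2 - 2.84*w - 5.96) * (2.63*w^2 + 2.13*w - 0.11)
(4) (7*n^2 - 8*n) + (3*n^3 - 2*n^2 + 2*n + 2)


(1) = -20*m^3 - 7*m^2 + 64*m - 21
(2) = -2*a^5 - 2*a^4 - 7*a^2 - 10*a + 4
(3) = -9.1787*w^4 - 14.9029*w^3 - 21.3401*w^2 - 12.3824*w + 0.6556
(4) = 3*n^3 + 5*n^2 - 6*n + 2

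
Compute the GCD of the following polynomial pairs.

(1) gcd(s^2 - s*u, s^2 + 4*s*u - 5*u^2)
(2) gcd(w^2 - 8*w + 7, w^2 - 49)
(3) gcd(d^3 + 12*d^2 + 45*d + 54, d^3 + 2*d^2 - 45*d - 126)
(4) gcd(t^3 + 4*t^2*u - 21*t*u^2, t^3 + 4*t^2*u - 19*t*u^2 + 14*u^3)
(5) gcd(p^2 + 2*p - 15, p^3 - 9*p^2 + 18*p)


(1) = s - u
(2) = gcd((w - 7)*(w - 1), (w - 7)*(w + 7)) = w - 7
(3) = gcd((d + 3)^2*(d + 6), (d - 7)*(d + 3)*(d + 6)) = d^2 + 9*d + 18
(4) = t + 7*u
(5) = p - 3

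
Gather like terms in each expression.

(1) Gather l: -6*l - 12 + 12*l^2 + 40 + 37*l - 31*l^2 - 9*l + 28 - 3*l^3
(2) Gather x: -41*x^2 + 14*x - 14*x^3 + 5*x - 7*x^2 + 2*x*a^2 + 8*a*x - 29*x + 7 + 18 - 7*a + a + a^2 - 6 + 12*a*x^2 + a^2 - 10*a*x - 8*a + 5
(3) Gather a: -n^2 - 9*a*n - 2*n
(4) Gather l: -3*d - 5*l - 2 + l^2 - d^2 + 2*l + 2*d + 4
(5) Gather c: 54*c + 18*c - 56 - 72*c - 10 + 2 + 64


(1) = -3*l^3 - 19*l^2 + 22*l + 56
(2) = 2*a^2 - 14*a - 14*x^3 + x^2*(12*a - 48) + x*(2*a^2 - 2*a - 10) + 24
(3) = -9*a*n - n^2 - 2*n
(4) = -d^2 - d + l^2 - 3*l + 2
(5) = 0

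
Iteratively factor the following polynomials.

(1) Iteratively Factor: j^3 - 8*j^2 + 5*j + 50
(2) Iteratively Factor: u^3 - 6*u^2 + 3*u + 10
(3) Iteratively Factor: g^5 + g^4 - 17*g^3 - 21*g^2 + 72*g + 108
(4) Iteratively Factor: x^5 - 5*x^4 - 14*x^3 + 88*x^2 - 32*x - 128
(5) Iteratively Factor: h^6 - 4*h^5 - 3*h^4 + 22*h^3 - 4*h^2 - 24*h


(1) = (j + 2)*(j^2 - 10*j + 25) = (j - 5)*(j + 2)*(j - 5)
(2) = (u - 2)*(u^2 - 4*u - 5) = (u - 5)*(u - 2)*(u + 1)
(3) = (g + 3)*(g^4 - 2*g^3 - 11*g^2 + 12*g + 36) = (g - 3)*(g + 3)*(g^3 + g^2 - 8*g - 12) = (g - 3)*(g + 2)*(g + 3)*(g^2 - g - 6) = (g - 3)*(g + 2)^2*(g + 3)*(g - 3)
(4) = (x - 4)*(x^4 - x^3 - 18*x^2 + 16*x + 32) = (x - 4)*(x + 1)*(x^3 - 2*x^2 - 16*x + 32) = (x - 4)*(x + 1)*(x + 4)*(x^2 - 6*x + 8) = (x - 4)^2*(x + 1)*(x + 4)*(x - 2)
(5) = (h - 2)*(h^5 - 2*h^4 - 7*h^3 + 8*h^2 + 12*h) = h*(h - 2)*(h^4 - 2*h^3 - 7*h^2 + 8*h + 12) = h*(h - 2)*(h + 1)*(h^3 - 3*h^2 - 4*h + 12) = h*(h - 3)*(h - 2)*(h + 1)*(h^2 - 4) = h*(h - 3)*(h - 2)^2*(h + 1)*(h + 2)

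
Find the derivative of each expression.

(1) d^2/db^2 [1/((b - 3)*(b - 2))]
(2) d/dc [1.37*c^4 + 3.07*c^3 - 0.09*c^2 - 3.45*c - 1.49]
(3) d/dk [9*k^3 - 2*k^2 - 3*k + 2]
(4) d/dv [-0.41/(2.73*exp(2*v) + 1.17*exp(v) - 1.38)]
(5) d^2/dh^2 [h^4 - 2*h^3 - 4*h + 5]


(1) = 2*((b - 3)^2 + (b - 3)*(b - 2) + (b - 2)^2)/((b - 3)^3*(b - 2)^3)
(2) = 5.48*c^3 + 9.21*c^2 - 0.18*c - 3.45
(3) = 27*k^2 - 4*k - 3
(4) = (2.2386*exp(v) + 0.4797)*exp(v)/(2.73*exp(2*v) + 1.17*exp(v) - 1.38)^2
(5) = 12*h*(h - 1)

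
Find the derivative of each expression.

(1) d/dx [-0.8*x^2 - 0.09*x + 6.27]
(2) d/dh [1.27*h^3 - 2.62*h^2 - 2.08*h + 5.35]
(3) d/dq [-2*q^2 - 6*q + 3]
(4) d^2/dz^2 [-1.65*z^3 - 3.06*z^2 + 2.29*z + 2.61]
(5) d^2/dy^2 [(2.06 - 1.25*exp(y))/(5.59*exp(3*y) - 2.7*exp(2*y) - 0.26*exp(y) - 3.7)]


(1) = -1.6*x - 0.09
(2) = 3.81*h^2 - 5.24*h - 2.08
(3) = -4*q - 6
(4) = -9.9*z - 6.12
(5) = (-156.2405*exp(6*y) + 635.938524*exp(5*y) - 358.38688*exp(4*y) - 281.139658*exp(3*y) + 462.72618*exp(2*y) - 80.975844*exp(y) - 19.09422)*exp(y)/(174.676879*exp(9*y) - 253.10961*exp(8*y) + 97.879782*exp(7*y) - 342.99183*exp(6*y) + 330.512052*exp(5*y) - 49.20108*exp(4*y) + 213.979324*exp(3*y) - 111.63936*exp(2*y) - 10.6782*exp(y) - 50.653)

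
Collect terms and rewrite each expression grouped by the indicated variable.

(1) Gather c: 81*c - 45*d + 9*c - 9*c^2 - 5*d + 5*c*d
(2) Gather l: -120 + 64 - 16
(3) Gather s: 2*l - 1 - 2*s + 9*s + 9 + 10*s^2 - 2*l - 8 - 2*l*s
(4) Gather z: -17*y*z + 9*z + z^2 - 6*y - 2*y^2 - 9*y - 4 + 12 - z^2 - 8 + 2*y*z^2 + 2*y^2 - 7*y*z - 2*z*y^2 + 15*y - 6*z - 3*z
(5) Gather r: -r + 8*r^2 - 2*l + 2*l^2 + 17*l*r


(1) = -9*c^2 + c*(5*d + 90) - 50*d
(2) = -72
(3) = 10*s^2 + s*(7 - 2*l)
(4) = 2*y*z^2 + z*(-2*y^2 - 24*y)
(5) = 2*l^2 - 2*l + 8*r^2 + r*(17*l - 1)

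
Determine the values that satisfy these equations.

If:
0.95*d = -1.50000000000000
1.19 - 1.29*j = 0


Then:
d = -1.58
j = 0.92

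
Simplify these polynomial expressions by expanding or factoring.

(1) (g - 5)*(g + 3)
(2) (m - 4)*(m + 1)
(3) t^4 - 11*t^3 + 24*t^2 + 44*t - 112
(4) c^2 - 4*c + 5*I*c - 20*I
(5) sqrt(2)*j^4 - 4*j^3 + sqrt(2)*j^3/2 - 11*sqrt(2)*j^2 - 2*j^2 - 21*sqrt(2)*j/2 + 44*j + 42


(1) = g^2 - 2*g - 15
(2) = m^2 - 3*m - 4
(3) = (t - 7)*(t - 4)*(t - 2)*(t + 2)
(4) = (c - 4)*(c + 5*I)
(5) = (j - 7/2)*(j + 3)*(j - 2*sqrt(2))*(sqrt(2)*j + sqrt(2))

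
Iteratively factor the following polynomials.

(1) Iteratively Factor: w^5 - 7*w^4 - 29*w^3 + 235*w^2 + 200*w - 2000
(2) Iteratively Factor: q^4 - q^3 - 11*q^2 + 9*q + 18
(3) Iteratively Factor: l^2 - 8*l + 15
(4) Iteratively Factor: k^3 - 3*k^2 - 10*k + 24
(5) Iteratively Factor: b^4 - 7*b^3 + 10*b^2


(1) = (w - 5)*(w^4 - 2*w^3 - 39*w^2 + 40*w + 400) = (w - 5)*(w + 4)*(w^3 - 6*w^2 - 15*w + 100) = (w - 5)^2*(w + 4)*(w^2 - w - 20) = (w - 5)^3*(w + 4)*(w + 4)
(2) = (q + 1)*(q^3 - 2*q^2 - 9*q + 18) = (q - 2)*(q + 1)*(q^2 - 9) = (q - 2)*(q + 1)*(q + 3)*(q - 3)
(3) = (l - 3)*(l - 5)
(4) = (k - 4)*(k^2 + k - 6) = (k - 4)*(k - 2)*(k + 3)
(5) = (b - 5)*(b^3 - 2*b^2) = (b - 5)*(b - 2)*(b^2) = b*(b - 5)*(b - 2)*(b)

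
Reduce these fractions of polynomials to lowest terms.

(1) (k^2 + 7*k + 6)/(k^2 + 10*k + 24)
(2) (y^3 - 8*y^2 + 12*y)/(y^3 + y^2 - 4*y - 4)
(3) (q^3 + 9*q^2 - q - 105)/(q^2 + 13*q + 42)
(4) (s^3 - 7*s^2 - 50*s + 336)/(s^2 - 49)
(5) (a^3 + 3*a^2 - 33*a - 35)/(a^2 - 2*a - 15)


(1) = (k + 1)/(k + 4)
(2) = (y^2 - 6*y)/(y^2 + 3*y + 2)
(3) = (q^2 + 2*q - 15)/(q + 6)
(4) = (s^2 - 14*s + 48)/(s - 7)
(5) = (a^2 + 8*a + 7)/(a + 3)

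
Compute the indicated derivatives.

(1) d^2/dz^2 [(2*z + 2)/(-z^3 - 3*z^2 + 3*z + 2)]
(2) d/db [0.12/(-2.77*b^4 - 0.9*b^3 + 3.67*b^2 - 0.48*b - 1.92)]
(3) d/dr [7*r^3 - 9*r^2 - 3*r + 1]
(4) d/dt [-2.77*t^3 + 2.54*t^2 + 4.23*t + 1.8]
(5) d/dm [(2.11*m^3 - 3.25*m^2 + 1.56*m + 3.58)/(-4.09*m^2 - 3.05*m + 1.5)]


(1) = 12*(-3*(z + 1)*(z^2 + 2*z - 1)^2 + (z^2 + 2*z + (z + 1)^2 - 1)*(z^3 + 3*z^2 - 3*z - 2))/(z^3 + 3*z^2 - 3*z - 2)^3
(2) = (1.3296*b^3 + 0.324*b^2 - 0.8808*b + 0.0576)/(2.77*b^4 + 0.9*b^3 - 3.67*b^2 + 0.48*b + 1.92)^2
(3) = 21*r^2 - 18*r - 3
(4) = -8.31*t^2 + 5.08*t + 4.23
(5) = (-8.6299*m^4 - 12.871*m^3 + 25.7879*m^2 + 19.5344*m + 13.259)/(16.7281*m^4 + 24.949*m^3 - 2.9675*m^2 - 9.15*m + 2.25)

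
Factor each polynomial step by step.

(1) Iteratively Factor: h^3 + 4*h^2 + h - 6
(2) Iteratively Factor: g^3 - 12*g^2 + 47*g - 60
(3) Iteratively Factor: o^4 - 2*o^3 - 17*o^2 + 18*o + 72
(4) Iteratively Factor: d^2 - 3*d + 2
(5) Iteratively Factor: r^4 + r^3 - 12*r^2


(1) = (h + 3)*(h^2 + h - 2) = (h - 1)*(h + 3)*(h + 2)
(2) = (g - 5)*(g^2 - 7*g + 12) = (g - 5)*(g - 3)*(g - 4)
(3) = (o - 4)*(o^3 + 2*o^2 - 9*o - 18) = (o - 4)*(o - 3)*(o^2 + 5*o + 6) = (o - 4)*(o - 3)*(o + 2)*(o + 3)
(4) = (d - 2)*(d - 1)
(5) = (r + 4)*(r^3 - 3*r^2) = r*(r + 4)*(r^2 - 3*r) = r^2*(r + 4)*(r - 3)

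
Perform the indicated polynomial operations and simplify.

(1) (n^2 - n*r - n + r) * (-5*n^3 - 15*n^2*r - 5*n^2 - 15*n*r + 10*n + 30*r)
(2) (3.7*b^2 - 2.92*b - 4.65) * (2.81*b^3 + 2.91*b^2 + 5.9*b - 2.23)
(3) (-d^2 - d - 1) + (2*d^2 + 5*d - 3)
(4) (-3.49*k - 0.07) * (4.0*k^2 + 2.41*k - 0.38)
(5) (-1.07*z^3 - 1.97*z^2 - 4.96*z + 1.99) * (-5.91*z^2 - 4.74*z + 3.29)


(1) = -5*n^5 - 10*n^4*r + 15*n^3*r^2 + 15*n^3 + 30*n^2*r - 10*n^2 - 45*n*r^2 - 20*n*r + 30*r^2
(2) = 10.397*b^5 + 2.5618*b^4 + 0.2663*b^3 - 39.0105*b^2 - 20.9234*b + 10.3695
(3) = d^2 + 4*d - 4
(4) = -13.96*k^3 - 8.6909*k^2 + 1.1575*k + 0.0266
(5) = 6.3237*z^5 + 16.7145*z^4 + 35.1311*z^3 + 5.2682*z^2 - 25.751*z + 6.5471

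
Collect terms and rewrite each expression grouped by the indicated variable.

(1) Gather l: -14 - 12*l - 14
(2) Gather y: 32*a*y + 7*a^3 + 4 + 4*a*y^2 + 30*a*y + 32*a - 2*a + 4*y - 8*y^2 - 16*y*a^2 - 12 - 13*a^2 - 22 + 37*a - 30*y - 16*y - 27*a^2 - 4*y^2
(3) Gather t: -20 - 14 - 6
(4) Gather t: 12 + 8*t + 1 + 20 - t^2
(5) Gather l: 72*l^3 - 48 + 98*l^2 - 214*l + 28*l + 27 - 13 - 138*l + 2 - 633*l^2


(1) = -12*l - 28
(2) = 7*a^3 - 40*a^2 + 67*a + y^2*(4*a - 12) + y*(-16*a^2 + 62*a - 42) - 30
(3) = -40
(4) = -t^2 + 8*t + 33
(5) = 72*l^3 - 535*l^2 - 324*l - 32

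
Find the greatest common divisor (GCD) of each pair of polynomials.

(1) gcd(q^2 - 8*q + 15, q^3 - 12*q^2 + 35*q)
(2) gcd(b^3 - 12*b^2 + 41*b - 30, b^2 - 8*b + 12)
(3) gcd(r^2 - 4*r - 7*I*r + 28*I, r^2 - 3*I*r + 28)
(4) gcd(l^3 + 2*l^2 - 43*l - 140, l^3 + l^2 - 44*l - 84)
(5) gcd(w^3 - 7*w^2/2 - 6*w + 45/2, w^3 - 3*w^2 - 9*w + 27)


(1) = q - 5
(2) = b - 6
(3) = r - 7*I
(4) = gcd((l - 7)*(l + 4)*(l + 5), (l - 7)*(l + 2)*(l + 6)) = l - 7
(5) = w^2 - 6*w + 9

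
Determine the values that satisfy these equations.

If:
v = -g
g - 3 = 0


Then:
g = 3
v = -3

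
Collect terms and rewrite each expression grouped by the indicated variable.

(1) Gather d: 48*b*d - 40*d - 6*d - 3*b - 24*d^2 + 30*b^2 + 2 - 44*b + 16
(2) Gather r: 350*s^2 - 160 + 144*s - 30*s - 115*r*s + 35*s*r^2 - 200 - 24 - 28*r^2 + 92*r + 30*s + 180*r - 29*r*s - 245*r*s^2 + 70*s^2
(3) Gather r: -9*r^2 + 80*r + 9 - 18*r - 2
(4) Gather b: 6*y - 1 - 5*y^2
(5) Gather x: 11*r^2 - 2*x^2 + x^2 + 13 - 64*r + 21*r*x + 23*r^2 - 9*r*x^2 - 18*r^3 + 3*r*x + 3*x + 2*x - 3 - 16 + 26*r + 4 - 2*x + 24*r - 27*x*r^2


(1) = 30*b^2 - 47*b - 24*d^2 + d*(48*b - 46) + 18
(2) = r^2*(35*s - 28) + r*(-245*s^2 - 144*s + 272) + 420*s^2 + 144*s - 384
(3) = -9*r^2 + 62*r + 7
(4) = -5*y^2 + 6*y - 1
(5) = -18*r^3 + 34*r^2 - 14*r + x^2*(-9*r - 1) + x*(-27*r^2 + 24*r + 3) - 2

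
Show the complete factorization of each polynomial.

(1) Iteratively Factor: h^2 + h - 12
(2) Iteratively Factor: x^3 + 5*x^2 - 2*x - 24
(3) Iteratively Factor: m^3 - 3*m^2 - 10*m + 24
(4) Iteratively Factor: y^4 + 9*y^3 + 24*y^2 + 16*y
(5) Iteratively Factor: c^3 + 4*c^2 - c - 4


(1) = (h + 4)*(h - 3)
(2) = (x + 3)*(x^2 + 2*x - 8) = (x + 3)*(x + 4)*(x - 2)
(3) = (m - 4)*(m^2 + m - 6) = (m - 4)*(m + 3)*(m - 2)
(4) = (y + 4)*(y^3 + 5*y^2 + 4*y) = y*(y + 4)*(y^2 + 5*y + 4) = y*(y + 4)^2*(y + 1)
(5) = (c + 4)*(c^2 - 1) = (c - 1)*(c + 4)*(c + 1)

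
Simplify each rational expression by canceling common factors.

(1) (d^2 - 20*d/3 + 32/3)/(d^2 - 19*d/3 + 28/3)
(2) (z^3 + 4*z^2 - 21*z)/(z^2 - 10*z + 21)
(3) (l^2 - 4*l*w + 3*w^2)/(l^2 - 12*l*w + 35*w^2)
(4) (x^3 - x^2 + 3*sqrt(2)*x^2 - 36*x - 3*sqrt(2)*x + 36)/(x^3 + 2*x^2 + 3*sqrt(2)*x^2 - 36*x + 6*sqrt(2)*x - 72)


(1) = (3*d - 8)/(3*d - 7)
(2) = (z^2 + 7*z)/(z - 7)
(3) = (l^2 - 4*l*w + 3*w^2)/(l^2 - 12*l*w + 35*w^2)
(4) = (x - 1)/(x + 2)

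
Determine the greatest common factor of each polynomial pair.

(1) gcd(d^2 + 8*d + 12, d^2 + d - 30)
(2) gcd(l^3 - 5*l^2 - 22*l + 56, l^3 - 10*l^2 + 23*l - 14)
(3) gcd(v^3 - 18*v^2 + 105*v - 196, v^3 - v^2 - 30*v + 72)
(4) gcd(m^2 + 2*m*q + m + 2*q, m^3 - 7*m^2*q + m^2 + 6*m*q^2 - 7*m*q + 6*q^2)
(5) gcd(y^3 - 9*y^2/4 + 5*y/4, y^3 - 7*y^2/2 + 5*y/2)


(1) = d + 6
(2) = gcd((l - 7)*(l - 2)*(l + 4), (l - 7)*(l - 2)*(l - 1)) = l^2 - 9*l + 14
(3) = v - 4
(4) = gcd((m + 1)*(m + 2*q), (m + 1)*(m - 6*q)*(m - q)) = m + 1
(5) = gcd(y*(y - 5/4)*(y - 1), y*(y - 5/2)*(y - 1)) = y^2 - y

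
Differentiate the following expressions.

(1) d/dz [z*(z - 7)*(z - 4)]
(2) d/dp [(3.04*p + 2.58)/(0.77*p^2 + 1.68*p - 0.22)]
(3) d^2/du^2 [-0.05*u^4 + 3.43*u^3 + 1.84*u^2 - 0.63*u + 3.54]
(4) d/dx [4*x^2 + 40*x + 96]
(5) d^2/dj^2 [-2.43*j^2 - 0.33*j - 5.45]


(1) = 3*z^2 - 22*z + 28
(2) = (2.3408*p^2 + 5.1072*p - (1.54*p + 1.68)*(3.04*p + 2.58) - 0.6688)/(0.77*p^2 + 1.68*p - 0.22)^2
(3) = -0.6*u^2 + 20.58*u + 3.68
(4) = 8*x + 40
(5) = -4.86000000000000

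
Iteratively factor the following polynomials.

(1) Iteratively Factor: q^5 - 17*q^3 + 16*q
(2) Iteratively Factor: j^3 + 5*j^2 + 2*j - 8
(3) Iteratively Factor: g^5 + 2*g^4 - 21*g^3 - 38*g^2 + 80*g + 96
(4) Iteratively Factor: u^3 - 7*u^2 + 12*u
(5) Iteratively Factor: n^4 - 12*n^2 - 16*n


(1) = (q + 4)*(q^4 - 4*q^3 - q^2 + 4*q) = q*(q + 4)*(q^3 - 4*q^2 - q + 4) = q*(q + 1)*(q + 4)*(q^2 - 5*q + 4) = q*(q - 1)*(q + 1)*(q + 4)*(q - 4)
(2) = (j + 2)*(j^2 + 3*j - 4) = (j + 2)*(j + 4)*(j - 1)
(3) = (g + 1)*(g^4 + g^3 - 22*g^2 - 16*g + 96) = (g - 4)*(g + 1)*(g^3 + 5*g^2 - 2*g - 24) = (g - 4)*(g + 1)*(g + 3)*(g^2 + 2*g - 8) = (g - 4)*(g - 2)*(g + 1)*(g + 3)*(g + 4)
(4) = (u)*(u^2 - 7*u + 12) = u*(u - 4)*(u - 3)
(5) = (n + 2)*(n^3 - 2*n^2 - 8*n) = (n - 4)*(n + 2)*(n^2 + 2*n) = n*(n - 4)*(n + 2)*(n + 2)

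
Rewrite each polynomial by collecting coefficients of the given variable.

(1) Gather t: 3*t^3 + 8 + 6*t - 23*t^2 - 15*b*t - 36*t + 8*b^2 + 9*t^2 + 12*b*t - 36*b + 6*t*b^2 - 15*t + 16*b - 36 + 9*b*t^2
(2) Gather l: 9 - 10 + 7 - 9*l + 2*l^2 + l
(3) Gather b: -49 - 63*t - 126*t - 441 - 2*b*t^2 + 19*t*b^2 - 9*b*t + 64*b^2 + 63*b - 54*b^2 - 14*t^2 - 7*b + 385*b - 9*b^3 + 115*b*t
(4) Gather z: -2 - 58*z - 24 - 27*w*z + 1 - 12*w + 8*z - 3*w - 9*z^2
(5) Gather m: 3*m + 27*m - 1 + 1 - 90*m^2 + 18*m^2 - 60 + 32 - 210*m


(1) = 8*b^2 - 20*b + 3*t^3 + t^2*(9*b - 14) + t*(6*b^2 - 3*b - 45) - 28
(2) = 2*l^2 - 8*l + 6
(3) = -9*b^3 + b^2*(19*t + 10) + b*(-2*t^2 + 106*t + 441) - 14*t^2 - 189*t - 490
(4) = -15*w - 9*z^2 + z*(-27*w - 50) - 25
(5) = -72*m^2 - 180*m - 28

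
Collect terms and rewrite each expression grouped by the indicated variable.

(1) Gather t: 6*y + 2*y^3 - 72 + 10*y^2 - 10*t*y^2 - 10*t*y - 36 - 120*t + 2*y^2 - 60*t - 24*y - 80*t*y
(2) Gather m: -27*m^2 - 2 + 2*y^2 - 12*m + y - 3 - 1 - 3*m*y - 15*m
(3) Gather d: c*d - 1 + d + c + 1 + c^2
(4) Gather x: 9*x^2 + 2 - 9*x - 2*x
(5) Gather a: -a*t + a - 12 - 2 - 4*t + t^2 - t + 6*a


(1) = t*(-10*y^2 - 90*y - 180) + 2*y^3 + 12*y^2 - 18*y - 108
(2) = -27*m^2 + m*(-3*y - 27) + 2*y^2 + y - 6
(3) = c^2 + c + d*(c + 1)
(4) = 9*x^2 - 11*x + 2
(5) = a*(7 - t) + t^2 - 5*t - 14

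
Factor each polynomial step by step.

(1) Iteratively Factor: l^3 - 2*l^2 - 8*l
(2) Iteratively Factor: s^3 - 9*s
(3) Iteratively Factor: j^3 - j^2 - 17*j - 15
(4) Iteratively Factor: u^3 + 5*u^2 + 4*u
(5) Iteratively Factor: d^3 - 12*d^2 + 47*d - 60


(1) = (l - 4)*(l^2 + 2*l) = (l - 4)*(l + 2)*(l)
(2) = (s)*(s^2 - 9) = s*(s - 3)*(s + 3)
(3) = (j + 3)*(j^2 - 4*j - 5) = (j - 5)*(j + 3)*(j + 1)
(4) = (u)*(u^2 + 5*u + 4) = u*(u + 4)*(u + 1)
(5) = (d - 5)*(d^2 - 7*d + 12) = (d - 5)*(d - 4)*(d - 3)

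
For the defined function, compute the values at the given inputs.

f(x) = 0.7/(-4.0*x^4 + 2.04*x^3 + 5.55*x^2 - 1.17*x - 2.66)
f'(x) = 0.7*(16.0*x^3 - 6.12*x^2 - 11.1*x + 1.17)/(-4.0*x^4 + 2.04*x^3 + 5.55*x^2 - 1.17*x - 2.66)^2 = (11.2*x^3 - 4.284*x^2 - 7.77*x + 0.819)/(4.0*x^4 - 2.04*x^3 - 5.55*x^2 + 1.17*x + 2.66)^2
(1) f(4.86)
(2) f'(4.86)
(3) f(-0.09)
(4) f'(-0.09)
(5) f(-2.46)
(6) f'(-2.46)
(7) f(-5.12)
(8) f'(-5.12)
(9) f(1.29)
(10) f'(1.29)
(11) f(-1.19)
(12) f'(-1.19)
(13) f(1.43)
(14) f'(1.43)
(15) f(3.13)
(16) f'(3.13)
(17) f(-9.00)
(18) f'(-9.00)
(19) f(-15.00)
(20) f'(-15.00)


(1) = -0.00
(2) = 0.00
(3) = -0.28
(4) = 0.23
(5) = -0.00
(6) = -0.01
(7) = -0.00
(8) = -0.00
(9) = -0.43
(10) = 2.90
(11) = -0.14
(12) = -0.63
(13) = -0.19
(14) = 0.98
(15) = -0.00
(16) = 0.00
(17) = -0.00
(18) = -0.00
(19) = -0.00
(20) = -0.00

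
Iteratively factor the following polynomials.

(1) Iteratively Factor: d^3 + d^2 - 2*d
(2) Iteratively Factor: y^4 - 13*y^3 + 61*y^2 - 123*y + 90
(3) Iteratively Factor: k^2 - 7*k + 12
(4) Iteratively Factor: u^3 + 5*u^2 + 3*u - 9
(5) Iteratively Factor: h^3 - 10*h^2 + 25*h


(1) = (d - 1)*(d^2 + 2*d) = d*(d - 1)*(d + 2)
(2) = (y - 3)*(y^3 - 10*y^2 + 31*y - 30) = (y - 3)*(y - 2)*(y^2 - 8*y + 15) = (y - 3)^2*(y - 2)*(y - 5)
(3) = (k - 3)*(k - 4)
(4) = (u + 3)*(u^2 + 2*u - 3) = (u - 1)*(u + 3)*(u + 3)
(5) = (h - 5)*(h^2 - 5*h) = (h - 5)^2*(h)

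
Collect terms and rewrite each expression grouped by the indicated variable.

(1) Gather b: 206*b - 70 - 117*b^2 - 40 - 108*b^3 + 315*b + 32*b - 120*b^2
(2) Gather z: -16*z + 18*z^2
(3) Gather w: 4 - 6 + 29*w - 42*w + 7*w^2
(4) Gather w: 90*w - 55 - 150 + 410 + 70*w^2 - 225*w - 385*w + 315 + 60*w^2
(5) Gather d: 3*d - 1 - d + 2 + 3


(1) = -108*b^3 - 237*b^2 + 553*b - 110
(2) = 18*z^2 - 16*z
(3) = 7*w^2 - 13*w - 2
(4) = 130*w^2 - 520*w + 520
(5) = 2*d + 4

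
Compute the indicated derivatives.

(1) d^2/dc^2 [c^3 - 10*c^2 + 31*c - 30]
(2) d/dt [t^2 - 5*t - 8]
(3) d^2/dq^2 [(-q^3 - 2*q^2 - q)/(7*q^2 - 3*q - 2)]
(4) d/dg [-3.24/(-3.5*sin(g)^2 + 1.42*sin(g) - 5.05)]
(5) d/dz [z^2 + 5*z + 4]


(1) = 6*c - 20
(2) = 2*t - 5
(3) = 4*(-57*q^3 - 51*q^2 - 27*q - 1)/(343*q^6 - 441*q^5 - 105*q^4 + 225*q^3 + 30*q^2 - 36*q - 8)
(4) = (4.6008 - 22.68*sin(g))*cos(g)/(3.5*sin(g)^2 - 1.42*sin(g) + 5.05)^2
(5) = 2*z + 5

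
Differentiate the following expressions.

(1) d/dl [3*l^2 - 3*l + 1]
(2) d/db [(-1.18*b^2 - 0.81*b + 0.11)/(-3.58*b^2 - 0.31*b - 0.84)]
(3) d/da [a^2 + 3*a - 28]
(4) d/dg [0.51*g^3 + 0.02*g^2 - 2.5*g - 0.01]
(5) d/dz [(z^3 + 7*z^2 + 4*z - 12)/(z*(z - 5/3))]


(1) = 6*l - 3
(2) = (-2.534*b^2 + 2.77*b + 0.7145)/(12.8164*b^4 + 2.2196*b^3 + 6.1105*b^2 + 0.5208*b + 0.7056)
(3) = 2*a + 3
(4) = 1.53*g^2 + 0.04*g - 2.5
(5) = 3*(3*z^4 - 10*z^3 - 47*z^2 + 72*z - 60)/(z^2*(9*z^2 - 30*z + 25))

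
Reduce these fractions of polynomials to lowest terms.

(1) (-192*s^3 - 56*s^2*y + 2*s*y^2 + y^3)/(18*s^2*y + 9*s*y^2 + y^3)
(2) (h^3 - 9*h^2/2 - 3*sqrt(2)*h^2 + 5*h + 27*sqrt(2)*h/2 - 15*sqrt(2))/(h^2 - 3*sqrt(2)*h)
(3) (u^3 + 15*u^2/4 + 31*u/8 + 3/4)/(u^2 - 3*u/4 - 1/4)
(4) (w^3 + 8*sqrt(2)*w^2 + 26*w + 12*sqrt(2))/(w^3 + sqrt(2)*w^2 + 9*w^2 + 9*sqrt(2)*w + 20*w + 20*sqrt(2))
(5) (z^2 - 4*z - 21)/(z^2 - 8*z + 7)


(1) = (-32*s^2 - 4*s*y + y^2)/(3*s*y + y^2)
(2) = (2*h^2 - 9*h + 10)/(2*h)
(3) = (2*u^2 + 7*u + 6)/(2*u - 2)
(4) = (w^2 + 7*sqrt(2)*w + 12)/(w^2 + 9*w + 20)
(5) = (z + 3)/(z - 1)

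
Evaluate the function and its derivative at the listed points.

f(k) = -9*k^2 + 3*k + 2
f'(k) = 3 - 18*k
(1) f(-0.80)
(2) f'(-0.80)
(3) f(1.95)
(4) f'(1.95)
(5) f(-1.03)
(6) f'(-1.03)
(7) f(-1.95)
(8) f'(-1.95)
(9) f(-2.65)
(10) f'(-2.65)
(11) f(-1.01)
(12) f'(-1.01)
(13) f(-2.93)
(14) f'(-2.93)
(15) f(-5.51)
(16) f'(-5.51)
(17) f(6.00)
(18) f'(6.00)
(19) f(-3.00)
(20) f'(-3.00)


(1) = -6.16
(2) = 17.40
(3) = -26.37
(4) = -32.10
(5) = -10.64
(6) = 21.54
(7) = -38.07
(8) = 38.10
(9) = -69.15
(10) = 50.70
(11) = -10.21
(12) = 21.18
(13) = -84.05
(14) = 55.74
(15) = -287.77
(16) = 102.18
(17) = -304.00
(18) = -105.00
(19) = -88.00
(20) = 57.00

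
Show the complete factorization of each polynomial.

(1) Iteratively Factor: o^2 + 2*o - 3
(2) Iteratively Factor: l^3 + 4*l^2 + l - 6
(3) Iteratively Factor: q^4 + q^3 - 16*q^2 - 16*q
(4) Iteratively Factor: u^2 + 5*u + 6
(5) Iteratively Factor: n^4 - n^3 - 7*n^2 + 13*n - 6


(1) = (o - 1)*(o + 3)
(2) = (l + 3)*(l^2 + l - 2) = (l - 1)*(l + 3)*(l + 2)
(3) = (q + 4)*(q^3 - 3*q^2 - 4*q) = (q + 1)*(q + 4)*(q^2 - 4*q) = q*(q + 1)*(q + 4)*(q - 4)
(4) = (u + 3)*(u + 2)
(5) = (n - 1)*(n^3 - 7*n + 6) = (n - 1)^2*(n^2 + n - 6) = (n - 1)^2*(n + 3)*(n - 2)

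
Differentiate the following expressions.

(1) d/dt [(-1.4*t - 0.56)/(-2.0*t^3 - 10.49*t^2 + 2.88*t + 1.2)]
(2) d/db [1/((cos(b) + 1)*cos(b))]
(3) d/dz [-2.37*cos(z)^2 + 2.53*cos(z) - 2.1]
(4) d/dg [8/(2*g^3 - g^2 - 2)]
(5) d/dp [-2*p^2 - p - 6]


(1) = (2.8*t^3 + 14.686*t^2 - 4.032*t - (1.4*t + 0.56)*(6.0*t^2 + 20.98*t - 2.88) - 1.68)/(2.0*t^3 + 10.49*t^2 - 2.88*t - 1.2)^2
(2) = (sin(b)/cos(b)^2 + 2*tan(b))/(cos(b) + 1)^2
(3) = (4.74*cos(z) - 2.53)*sin(z)
(4) = 16*g*(1 - 3*g)/(-2*g^3 + g^2 + 2)^2
(5) = -4*p - 1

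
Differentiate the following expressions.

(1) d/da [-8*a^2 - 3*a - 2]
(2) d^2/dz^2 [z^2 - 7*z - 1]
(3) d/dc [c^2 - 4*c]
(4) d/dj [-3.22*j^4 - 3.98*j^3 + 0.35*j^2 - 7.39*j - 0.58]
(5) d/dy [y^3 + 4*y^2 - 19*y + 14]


(1) = -16*a - 3
(2) = 2
(3) = 2*c - 4
(4) = -12.88*j^3 - 11.94*j^2 + 0.7*j - 7.39
(5) = 3*y^2 + 8*y - 19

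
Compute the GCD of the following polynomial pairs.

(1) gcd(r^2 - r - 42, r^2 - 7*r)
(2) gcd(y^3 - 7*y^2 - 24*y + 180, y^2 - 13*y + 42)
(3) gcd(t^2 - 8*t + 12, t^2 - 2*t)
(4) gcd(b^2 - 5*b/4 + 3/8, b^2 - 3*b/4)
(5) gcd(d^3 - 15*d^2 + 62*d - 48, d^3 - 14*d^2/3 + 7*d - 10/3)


(1) = gcd((r - 7)*(r + 6), r*(r - 7)) = r - 7
(2) = y - 6
(3) = gcd((t - 6)*(t - 2), t*(t - 2)) = t - 2
(4) = b - 3/4
(5) = d - 1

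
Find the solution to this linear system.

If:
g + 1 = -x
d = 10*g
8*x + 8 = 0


Then:
d = 0
g = 0
x = -1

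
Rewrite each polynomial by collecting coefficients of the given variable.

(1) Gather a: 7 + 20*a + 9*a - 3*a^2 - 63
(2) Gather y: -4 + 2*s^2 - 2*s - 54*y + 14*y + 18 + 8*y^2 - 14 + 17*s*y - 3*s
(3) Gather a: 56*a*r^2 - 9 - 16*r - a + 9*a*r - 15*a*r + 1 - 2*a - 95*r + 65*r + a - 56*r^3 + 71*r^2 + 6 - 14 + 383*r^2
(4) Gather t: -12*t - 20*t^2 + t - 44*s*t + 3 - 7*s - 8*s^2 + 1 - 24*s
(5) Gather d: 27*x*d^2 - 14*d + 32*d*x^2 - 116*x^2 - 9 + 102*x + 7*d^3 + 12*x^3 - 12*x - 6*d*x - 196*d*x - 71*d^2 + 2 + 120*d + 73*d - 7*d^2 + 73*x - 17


(1) = -3*a^2 + 29*a - 56
(2) = 2*s^2 - 5*s + 8*y^2 + y*(17*s - 40)
(3) = a*(56*r^2 - 6*r - 2) - 56*r^3 + 454*r^2 - 46*r - 16
(4) = -8*s^2 - 31*s - 20*t^2 + t*(-44*s - 11) + 4
(5) = 7*d^3 + d^2*(27*x - 78) + d*(32*x^2 - 202*x + 179) + 12*x^3 - 116*x^2 + 163*x - 24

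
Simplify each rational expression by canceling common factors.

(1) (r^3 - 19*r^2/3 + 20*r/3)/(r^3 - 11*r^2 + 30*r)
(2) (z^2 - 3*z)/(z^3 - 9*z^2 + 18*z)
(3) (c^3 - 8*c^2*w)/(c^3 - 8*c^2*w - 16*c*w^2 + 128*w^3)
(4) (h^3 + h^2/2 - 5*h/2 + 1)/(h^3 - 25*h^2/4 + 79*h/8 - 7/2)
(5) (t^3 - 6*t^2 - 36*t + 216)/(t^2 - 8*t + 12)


(1) = (3*r - 4)/(3*r - 18)
(2) = 1/(z - 6)
(3) = -c^2/(-c^2 + 16*w^2)
(4) = (4*h^2 + 4*h - 8)/(4*h^2 - 23*h + 28)
(5) = (t^2 - 36)/(t - 2)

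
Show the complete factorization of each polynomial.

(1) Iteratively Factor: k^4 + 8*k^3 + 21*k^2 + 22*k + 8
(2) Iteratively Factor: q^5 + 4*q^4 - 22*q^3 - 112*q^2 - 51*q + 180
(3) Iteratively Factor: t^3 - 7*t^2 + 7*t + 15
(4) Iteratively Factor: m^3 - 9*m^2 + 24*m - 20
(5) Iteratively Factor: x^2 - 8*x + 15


(1) = (k + 1)*(k^3 + 7*k^2 + 14*k + 8) = (k + 1)*(k + 4)*(k^2 + 3*k + 2) = (k + 1)^2*(k + 4)*(k + 2)
(2) = (q + 3)*(q^4 + q^3 - 25*q^2 - 37*q + 60) = (q + 3)^2*(q^3 - 2*q^2 - 19*q + 20) = (q - 5)*(q + 3)^2*(q^2 + 3*q - 4) = (q - 5)*(q - 1)*(q + 3)^2*(q + 4)
(3) = (t - 3)*(t^2 - 4*t - 5) = (t - 5)*(t - 3)*(t + 1)
(4) = (m - 2)*(m^2 - 7*m + 10) = (m - 2)^2*(m - 5)
(5) = (x - 3)*(x - 5)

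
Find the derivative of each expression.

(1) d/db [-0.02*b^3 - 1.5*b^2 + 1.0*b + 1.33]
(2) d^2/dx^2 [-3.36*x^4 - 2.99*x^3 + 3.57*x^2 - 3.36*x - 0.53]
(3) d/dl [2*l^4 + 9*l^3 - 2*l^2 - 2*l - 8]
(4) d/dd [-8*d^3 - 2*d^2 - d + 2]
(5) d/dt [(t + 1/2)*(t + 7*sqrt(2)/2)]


(1) = -0.06*b^2 - 3.0*b + 1.0
(2) = -40.32*x^2 - 17.94*x + 7.14
(3) = 8*l^3 + 27*l^2 - 4*l - 2
(4) = -24*d^2 - 4*d - 1
(5) = 2*t + 1/2 + 7*sqrt(2)/2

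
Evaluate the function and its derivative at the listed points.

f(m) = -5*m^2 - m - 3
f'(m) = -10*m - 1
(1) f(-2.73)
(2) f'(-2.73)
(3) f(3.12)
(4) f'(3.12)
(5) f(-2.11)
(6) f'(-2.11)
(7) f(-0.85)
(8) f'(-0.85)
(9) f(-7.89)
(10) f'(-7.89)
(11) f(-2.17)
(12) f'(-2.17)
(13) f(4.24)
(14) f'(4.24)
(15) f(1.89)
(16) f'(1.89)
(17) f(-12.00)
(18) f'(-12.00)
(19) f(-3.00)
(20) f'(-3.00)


(1) = -37.53
(2) = 26.30
(3) = -54.79
(4) = -32.20
(5) = -23.15
(6) = 20.10
(7) = -5.76
(8) = 7.50
(9) = -306.37
(10) = 77.90
(11) = -24.37
(12) = 20.70
(13) = -97.13
(14) = -43.40
(15) = -22.75
(16) = -19.90
(17) = -711.00
(18) = 119.00
(19) = -45.00
(20) = 29.00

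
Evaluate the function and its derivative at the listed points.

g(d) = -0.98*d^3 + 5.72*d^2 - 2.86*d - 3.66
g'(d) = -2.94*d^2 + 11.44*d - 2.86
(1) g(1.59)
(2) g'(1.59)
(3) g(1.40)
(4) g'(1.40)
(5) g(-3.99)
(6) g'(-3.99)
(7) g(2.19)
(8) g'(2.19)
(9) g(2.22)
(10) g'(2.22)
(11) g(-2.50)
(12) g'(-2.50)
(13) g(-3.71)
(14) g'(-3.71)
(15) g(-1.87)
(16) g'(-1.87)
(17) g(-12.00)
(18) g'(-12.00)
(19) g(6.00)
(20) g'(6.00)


(1) = 2.31
(2) = 7.90
(3) = 0.86
(4) = 7.39
(5) = 161.07
(6) = -95.31
(7) = 7.22
(8) = 8.09
(9) = 7.46
(10) = 8.05
(11) = 54.55
(12) = -49.83
(13) = 135.72
(14) = -85.77
(15) = 28.10
(16) = -34.53
(17) = 2547.78
(18) = -563.50
(19) = -26.58
(20) = -40.06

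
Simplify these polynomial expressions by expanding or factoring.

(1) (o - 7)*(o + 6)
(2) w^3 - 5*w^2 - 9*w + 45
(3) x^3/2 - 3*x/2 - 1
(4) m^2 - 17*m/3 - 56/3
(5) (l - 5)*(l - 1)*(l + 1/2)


(1) = o^2 - o - 42
(2) = (w - 5)*(w - 3)*(w + 3)
(3) = (x/2 + 1/2)*(x - 2)*(x + 1)
(4) = (m - 8)*(m + 7/3)
(5) = l^3 - 11*l^2/2 + 2*l + 5/2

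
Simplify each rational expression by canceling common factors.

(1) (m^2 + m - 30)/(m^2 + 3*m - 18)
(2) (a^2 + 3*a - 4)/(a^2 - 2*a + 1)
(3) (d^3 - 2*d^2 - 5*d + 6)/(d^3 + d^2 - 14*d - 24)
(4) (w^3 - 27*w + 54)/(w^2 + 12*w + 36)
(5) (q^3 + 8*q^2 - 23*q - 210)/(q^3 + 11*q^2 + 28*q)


(1) = (m - 5)/(m - 3)
(2) = (a + 4)/(a - 1)
(3) = (d^2 - 4*d + 3)/(d^2 - d - 12)
(4) = (w^2 - 6*w + 9)/(w + 6)
(5) = (q^2 + q - 30)/(q^2 + 4*q)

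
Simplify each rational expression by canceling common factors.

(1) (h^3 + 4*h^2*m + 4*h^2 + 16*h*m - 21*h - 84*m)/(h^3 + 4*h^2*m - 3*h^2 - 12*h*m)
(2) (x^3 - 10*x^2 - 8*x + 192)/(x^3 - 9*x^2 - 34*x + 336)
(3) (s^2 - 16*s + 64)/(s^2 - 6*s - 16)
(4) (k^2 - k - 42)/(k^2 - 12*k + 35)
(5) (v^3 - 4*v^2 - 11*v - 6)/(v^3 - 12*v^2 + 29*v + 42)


(1) = (h + 7)/h
(2) = (x^2 - 2*x - 24)/(x^2 - x - 42)
(3) = (s - 8)/(s + 2)
(4) = (k + 6)/(k - 5)
(5) = (v + 1)/(v - 7)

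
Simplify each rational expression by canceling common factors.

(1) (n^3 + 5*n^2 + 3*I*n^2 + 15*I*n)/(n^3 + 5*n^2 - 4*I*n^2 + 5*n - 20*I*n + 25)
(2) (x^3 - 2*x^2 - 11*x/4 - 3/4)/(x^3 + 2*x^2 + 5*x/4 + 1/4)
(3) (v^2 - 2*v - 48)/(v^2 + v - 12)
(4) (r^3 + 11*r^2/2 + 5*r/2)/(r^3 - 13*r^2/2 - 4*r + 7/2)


(1) = (n^2 + 3*I*n)/(n^2 - 4*I*n + 5)
(2) = (x - 3)/(x + 1)
(3) = (v^2 - 2*v - 48)/(v^2 + v - 12)
(4) = (2*r^3 + 11*r^2 + 5*r)/(2*r^3 - 13*r^2 - 8*r + 7)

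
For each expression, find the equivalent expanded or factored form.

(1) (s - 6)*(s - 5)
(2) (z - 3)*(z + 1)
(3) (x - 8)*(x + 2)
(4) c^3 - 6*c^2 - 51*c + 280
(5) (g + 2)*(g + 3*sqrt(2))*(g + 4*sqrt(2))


(1) = s^2 - 11*s + 30
(2) = z^2 - 2*z - 3
(3) = x^2 - 6*x - 16
(4) = (c - 8)*(c - 5)*(c + 7)
(5) = g^3 + 2*g^2 + 7*sqrt(2)*g^2 + 14*sqrt(2)*g + 24*g + 48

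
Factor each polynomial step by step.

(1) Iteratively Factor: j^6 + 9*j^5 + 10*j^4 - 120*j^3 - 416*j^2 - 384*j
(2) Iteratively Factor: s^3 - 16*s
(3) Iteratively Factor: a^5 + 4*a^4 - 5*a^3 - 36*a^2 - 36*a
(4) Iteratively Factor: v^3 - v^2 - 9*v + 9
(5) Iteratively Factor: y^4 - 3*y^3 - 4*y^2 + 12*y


(1) = (j + 4)*(j^5 + 5*j^4 - 10*j^3 - 80*j^2 - 96*j) = (j + 3)*(j + 4)*(j^4 + 2*j^3 - 16*j^2 - 32*j) = j*(j + 3)*(j + 4)*(j^3 + 2*j^2 - 16*j - 32) = j*(j + 3)*(j + 4)^2*(j^2 - 2*j - 8) = j*(j - 4)*(j + 3)*(j + 4)^2*(j + 2)
(2) = (s + 4)*(s^2 - 4*s) = (s - 4)*(s + 4)*(s)
(3) = (a - 3)*(a^4 + 7*a^3 + 16*a^2 + 12*a) = (a - 3)*(a + 2)*(a^3 + 5*a^2 + 6*a) = (a - 3)*(a + 2)^2*(a^2 + 3*a) = a*(a - 3)*(a + 2)^2*(a + 3)
(4) = (v + 3)*(v^2 - 4*v + 3) = (v - 3)*(v + 3)*(v - 1)
(5) = (y)*(y^3 - 3*y^2 - 4*y + 12) = y*(y - 2)*(y^2 - y - 6) = y*(y - 3)*(y - 2)*(y + 2)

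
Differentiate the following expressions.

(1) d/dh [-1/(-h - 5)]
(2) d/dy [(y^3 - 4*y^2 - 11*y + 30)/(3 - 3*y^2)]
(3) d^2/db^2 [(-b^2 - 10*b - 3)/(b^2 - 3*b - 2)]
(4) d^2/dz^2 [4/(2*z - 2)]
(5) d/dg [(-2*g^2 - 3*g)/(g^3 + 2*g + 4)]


(1) = -1/(h + 5)^2
(2) = (-y^4 - 8*y^2 + 52*y - 11)/(3*(y^4 - 2*y^2 + 1))
(3) = 2*(-13*b^3 - 15*b^2 - 33*b + 23)/(b^6 - 9*b^5 + 21*b^4 + 9*b^3 - 42*b^2 - 36*b - 8)
(4) = 4/(z - 1)^3
(5) = (g*(2*g + 3)*(3*g^2 + 2) - (4*g + 3)*(g^3 + 2*g + 4))/(g^3 + 2*g + 4)^2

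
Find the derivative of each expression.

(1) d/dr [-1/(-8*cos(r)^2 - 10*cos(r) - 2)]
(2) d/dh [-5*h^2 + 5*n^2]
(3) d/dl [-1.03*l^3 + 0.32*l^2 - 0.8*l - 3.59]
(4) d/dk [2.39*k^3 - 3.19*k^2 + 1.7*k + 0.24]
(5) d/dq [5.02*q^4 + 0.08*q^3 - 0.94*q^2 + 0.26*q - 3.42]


(1) = (8*cos(r) + 5)*sin(r)/(2*(4*cos(r)^2 + 5*cos(r) + 1)^2)
(2) = -10*h
(3) = -3.09*l^2 + 0.64*l - 0.8
(4) = 7.17*k^2 - 6.38*k + 1.7
(5) = 20.08*q^3 + 0.24*q^2 - 1.88*q + 0.26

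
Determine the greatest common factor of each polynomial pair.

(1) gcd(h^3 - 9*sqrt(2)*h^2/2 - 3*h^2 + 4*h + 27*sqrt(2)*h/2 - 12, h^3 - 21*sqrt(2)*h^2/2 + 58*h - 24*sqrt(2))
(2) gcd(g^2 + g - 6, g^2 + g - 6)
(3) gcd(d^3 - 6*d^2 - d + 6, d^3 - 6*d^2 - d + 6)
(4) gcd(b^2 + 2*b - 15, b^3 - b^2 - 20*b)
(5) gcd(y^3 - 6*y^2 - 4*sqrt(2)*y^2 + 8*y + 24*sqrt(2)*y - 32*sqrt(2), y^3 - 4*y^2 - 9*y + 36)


(1) = h^2 - 9*sqrt(2)*h/2 + 4
(2) = g^2 + g - 6
(3) = gcd((d - 6)*(d - 1)*(d + 1), (d - 6)*(d - 1)*(d + 1)) = d^3 - 6*d^2 - d + 6
(4) = 1
(5) = y - 4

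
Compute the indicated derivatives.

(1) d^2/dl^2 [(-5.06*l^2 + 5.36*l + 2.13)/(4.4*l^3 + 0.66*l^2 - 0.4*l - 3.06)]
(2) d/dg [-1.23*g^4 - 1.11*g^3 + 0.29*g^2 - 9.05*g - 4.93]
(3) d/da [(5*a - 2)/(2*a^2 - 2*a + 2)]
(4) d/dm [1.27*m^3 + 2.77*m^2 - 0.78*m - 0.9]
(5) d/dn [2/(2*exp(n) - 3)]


(1) = (-195.9232*l^6 + 622.6176*l^5 + 534.80064*l^4 - 833.956288*l^3 + 787.763592*l^2 + 233.646336*l - 98.595816)/(85.184*l^9 + 38.3328*l^8 - 17.48208*l^7 - 184.406904*l^6 - 51.72816*l^5 + 28.631592*l^4 + 128.38256*l^3 + 17.071128*l^2 - 11.23632*l - 28.652616)
(2) = -4.92*g^3 - 3.33*g^2 + 0.58*g - 9.05
(3) = (5*a^2 - 5*a - (2*a - 1)*(5*a - 2) + 5)/(2*(a^2 - a + 1)^2)
(4) = 3.81*m^2 + 5.54*m - 0.78
(5) = -4*exp(n)/(2*exp(n) - 3)^2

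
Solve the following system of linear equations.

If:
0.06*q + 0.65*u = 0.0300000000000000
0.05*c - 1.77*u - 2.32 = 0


Then:
c = 35.4*u + 46.4
q = 0.5 - 10.8333333333333*u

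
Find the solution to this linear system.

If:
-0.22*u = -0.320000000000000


Then:
u = 1.45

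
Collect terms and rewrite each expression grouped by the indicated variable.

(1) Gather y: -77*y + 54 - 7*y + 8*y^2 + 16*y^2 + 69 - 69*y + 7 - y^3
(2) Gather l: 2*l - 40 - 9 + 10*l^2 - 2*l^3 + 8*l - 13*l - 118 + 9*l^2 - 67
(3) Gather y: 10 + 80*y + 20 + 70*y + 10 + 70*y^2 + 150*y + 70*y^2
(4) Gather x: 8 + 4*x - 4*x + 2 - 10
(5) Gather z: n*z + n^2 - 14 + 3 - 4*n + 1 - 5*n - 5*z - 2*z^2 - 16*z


(1) = -y^3 + 24*y^2 - 153*y + 130
(2) = -2*l^3 + 19*l^2 - 3*l - 234
(3) = 140*y^2 + 300*y + 40
(4) = 0
(5) = n^2 - 9*n - 2*z^2 + z*(n - 21) - 10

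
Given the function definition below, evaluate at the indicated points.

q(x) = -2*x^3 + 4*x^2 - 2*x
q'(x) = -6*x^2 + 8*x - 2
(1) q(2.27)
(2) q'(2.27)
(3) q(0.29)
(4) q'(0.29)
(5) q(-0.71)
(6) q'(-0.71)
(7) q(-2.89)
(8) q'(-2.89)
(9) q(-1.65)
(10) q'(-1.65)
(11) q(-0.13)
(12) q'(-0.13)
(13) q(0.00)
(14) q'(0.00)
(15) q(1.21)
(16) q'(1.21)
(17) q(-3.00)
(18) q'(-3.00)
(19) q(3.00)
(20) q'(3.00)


(1) = -7.32
(2) = -14.76
(3) = -0.29
(4) = -0.18
(5) = 4.15
(6) = -10.70
(7) = 87.46
(8) = -75.23
(9) = 23.17
(10) = -31.53
(11) = 0.33
(12) = -3.14
(13) = 0.00
(14) = -2.00
(15) = -0.11
(16) = -1.10
(17) = 96.00
(18) = -80.00
(19) = -24.00
(20) = -32.00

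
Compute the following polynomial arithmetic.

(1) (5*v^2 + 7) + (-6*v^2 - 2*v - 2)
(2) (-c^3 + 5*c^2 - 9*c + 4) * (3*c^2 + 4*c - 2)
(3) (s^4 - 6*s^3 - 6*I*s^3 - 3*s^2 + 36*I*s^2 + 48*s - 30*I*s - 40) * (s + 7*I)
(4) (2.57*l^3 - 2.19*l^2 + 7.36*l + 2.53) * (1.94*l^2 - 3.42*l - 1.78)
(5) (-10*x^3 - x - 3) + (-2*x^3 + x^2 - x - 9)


(1) = -v^2 - 2*v + 5
(2) = -3*c^5 + 11*c^4 - 5*c^3 - 34*c^2 + 34*c - 8
(3) = s^5 - 6*s^4 + I*s^4 + 39*s^3 - 6*I*s^3 - 204*s^2 - 51*I*s^2 + 170*s + 336*I*s - 280*I
(4) = 4.9858*l^5 - 13.038*l^4 + 17.1936*l^3 - 16.3648*l^2 - 21.7534*l - 4.5034
(5) = -12*x^3 + x^2 - 2*x - 12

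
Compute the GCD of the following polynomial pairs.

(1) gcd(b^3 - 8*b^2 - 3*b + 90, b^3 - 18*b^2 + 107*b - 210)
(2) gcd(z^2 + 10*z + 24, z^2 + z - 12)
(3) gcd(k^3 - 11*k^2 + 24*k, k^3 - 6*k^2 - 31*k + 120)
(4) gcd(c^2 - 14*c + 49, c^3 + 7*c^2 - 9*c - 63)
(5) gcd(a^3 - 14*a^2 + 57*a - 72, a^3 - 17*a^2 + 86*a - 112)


(1) = gcd((b - 6)*(b - 5)*(b + 3), (b - 7)*(b - 6)*(b - 5)) = b^2 - 11*b + 30
(2) = z + 4
(3) = gcd(k*(k - 8)*(k - 3), (k - 8)*(k - 3)*(k + 5)) = k^2 - 11*k + 24
(4) = gcd((c - 7)^2, (c - 3)*(c + 3)*(c + 7)) = 1
(5) = a - 8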